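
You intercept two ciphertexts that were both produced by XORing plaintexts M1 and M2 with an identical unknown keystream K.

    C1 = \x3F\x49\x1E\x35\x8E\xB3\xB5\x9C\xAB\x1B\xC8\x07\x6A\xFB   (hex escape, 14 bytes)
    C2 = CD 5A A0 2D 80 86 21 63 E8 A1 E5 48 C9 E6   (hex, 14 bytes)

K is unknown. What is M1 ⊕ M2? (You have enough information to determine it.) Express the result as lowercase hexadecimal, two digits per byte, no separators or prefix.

f213be180e3594ff43ba2d4fa31d

C1 ⊕ C2 = (M1 ⊕ K) ⊕ (M2 ⊕ K) = M1 ⊕ M2 — the shared key cancels under XOR.
3f ^ cd = f2
49 ^ 5a = 13
1e ^ a0 = be
35 ^ 2d = 18
8e ^ 80 = 0e
b3 ^ 86 = 35
b5 ^ 21 = 94
9c ^ 63 = ff
ab ^ e8 = 43
1b ^ a1 = ba
c8 ^ e5 = 2d
07 ^ 48 = 4f
6a ^ c9 = a3
fb ^ e6 = 1d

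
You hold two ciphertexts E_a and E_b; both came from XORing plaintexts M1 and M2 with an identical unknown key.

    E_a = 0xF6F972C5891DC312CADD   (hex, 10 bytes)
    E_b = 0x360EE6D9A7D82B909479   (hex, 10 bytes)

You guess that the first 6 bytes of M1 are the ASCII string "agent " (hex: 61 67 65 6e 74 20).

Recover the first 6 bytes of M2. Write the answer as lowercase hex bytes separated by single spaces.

a1 90 f1 72 5a e5

First, E_a ⊕ E_b = (M1 ⊕ K) ⊕ (M2 ⊕ K) = M1 ⊕ M2, so the key drops out. Then M2 = (M1 ⊕ M2) ⊕ M1 over the first 6 bytes.
byte 0: (f6 ⊕ 36) ⊕ 61 = c0 ⊕ 61 = a1
byte 1: (f9 ⊕ 0e) ⊕ 67 = f7 ⊕ 67 = 90
byte 2: (72 ⊕ e6) ⊕ 65 = 94 ⊕ 65 = f1
byte 3: (c5 ⊕ d9) ⊕ 6e = 1c ⊕ 6e = 72
byte 4: (89 ⊕ a7) ⊕ 74 = 2e ⊕ 74 = 5a
byte 5: (1d ⊕ d8) ⊕ 20 = c5 ⊕ 20 = e5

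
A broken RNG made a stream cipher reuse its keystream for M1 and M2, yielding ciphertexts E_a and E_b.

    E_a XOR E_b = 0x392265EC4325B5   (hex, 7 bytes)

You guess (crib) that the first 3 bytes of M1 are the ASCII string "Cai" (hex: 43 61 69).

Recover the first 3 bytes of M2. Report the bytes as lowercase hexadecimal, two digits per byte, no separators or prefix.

Since E_a ⊕ E_b = M1 ⊕ M2, XORing with the guessed M1 bytes yields the corresponding M2 bytes: M2 = (E_a ⊕ E_b) ⊕ M1.
byte 0:  57 ⊕  67 = 122
byte 1:  34 ⊕  97 =  67
byte 2: 101 ⊕ 105 =  12

7a430c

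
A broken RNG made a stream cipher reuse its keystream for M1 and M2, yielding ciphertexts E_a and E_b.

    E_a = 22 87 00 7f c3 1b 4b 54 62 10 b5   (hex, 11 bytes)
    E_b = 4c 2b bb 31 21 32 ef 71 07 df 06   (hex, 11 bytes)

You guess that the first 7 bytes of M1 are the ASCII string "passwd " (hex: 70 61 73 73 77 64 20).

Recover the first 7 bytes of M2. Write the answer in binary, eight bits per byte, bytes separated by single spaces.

First, E_a ⊕ E_b = (M1 ⊕ K) ⊕ (M2 ⊕ K) = M1 ⊕ M2, so the key drops out. Then M2 = (M1 ⊕ M2) ⊕ M1 over the first 7 bytes.
byte 0: (22 xor 4c) xor 70 = 6e xor 70 = 1e
byte 1: (87 xor 2b) xor 61 = ac xor 61 = cd
byte 2: (00 xor bb) xor 73 = bb xor 73 = c8
byte 3: (7f xor 31) xor 73 = 4e xor 73 = 3d
byte 4: (c3 xor 21) xor 77 = e2 xor 77 = 95
byte 5: (1b xor 32) xor 64 = 29 xor 64 = 4d
byte 6: (4b xor ef) xor 20 = a4 xor 20 = 84

00011110 11001101 11001000 00111101 10010101 01001101 10000100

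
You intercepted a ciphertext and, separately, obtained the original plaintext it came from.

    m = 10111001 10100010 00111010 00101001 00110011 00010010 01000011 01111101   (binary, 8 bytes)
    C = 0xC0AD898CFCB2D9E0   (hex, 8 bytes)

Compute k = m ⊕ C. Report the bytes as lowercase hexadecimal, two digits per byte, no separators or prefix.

790fb3a5cfa09a9d

Since C = m ⊕ k, XORing both sides with m gives k = m ⊕ C.
b9 ⊕ c0 = 79
a2 ⊕ ad = 0f
3a ⊕ 89 = b3
29 ⊕ 8c = a5
33 ⊕ fc = cf
12 ⊕ b2 = a0
43 ⊕ d9 = 9a
7d ⊕ e0 = 9d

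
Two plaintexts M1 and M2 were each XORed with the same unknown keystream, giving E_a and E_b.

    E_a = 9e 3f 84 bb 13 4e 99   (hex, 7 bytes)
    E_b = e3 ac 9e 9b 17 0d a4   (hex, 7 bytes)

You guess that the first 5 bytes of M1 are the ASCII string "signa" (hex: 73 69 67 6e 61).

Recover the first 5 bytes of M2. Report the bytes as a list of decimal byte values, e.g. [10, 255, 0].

[14, 250, 125, 78, 101]

First, E_a ⊕ E_b = (M1 ⊕ K) ⊕ (M2 ⊕ K) = M1 ⊕ M2, so the key drops out. Then M2 = (M1 ⊕ M2) ⊕ M1 over the first 5 bytes.
byte 0: (9e XOR e3) XOR 73 = 7d XOR 73 = 0e
byte 1: (3f XOR ac) XOR 69 = 93 XOR 69 = fa
byte 2: (84 XOR 9e) XOR 67 = 1a XOR 67 = 7d
byte 3: (bb XOR 9b) XOR 6e = 20 XOR 6e = 4e
byte 4: (13 XOR 17) XOR 61 = 04 XOR 61 = 65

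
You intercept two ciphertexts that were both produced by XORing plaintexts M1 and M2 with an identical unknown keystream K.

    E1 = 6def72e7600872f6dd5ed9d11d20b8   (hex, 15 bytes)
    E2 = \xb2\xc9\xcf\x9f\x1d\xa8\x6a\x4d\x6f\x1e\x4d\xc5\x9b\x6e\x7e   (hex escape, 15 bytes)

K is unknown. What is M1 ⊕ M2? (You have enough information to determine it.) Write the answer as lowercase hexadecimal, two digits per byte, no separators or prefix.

E1 ⊕ E2 = (M1 ⊕ K) ⊕ (M2 ⊕ K) = M1 ⊕ M2 — the shared key cancels under XOR.
byte 0: 6d xor b2 = df
byte 1: ef xor c9 = 26
byte 2: 72 xor cf = bd
byte 3: e7 xor 9f = 78
byte 4: 60 xor 1d = 7d
byte 5: 08 xor a8 = a0
byte 6: 72 xor 6a = 18
byte 7: f6 xor 4d = bb
byte 8: dd xor 6f = b2
byte 9: 5e xor 1e = 40
byte 10: d9 xor 4d = 94
byte 11: d1 xor c5 = 14
byte 12: 1d xor 9b = 86
byte 13: 20 xor 6e = 4e
byte 14: b8 xor 7e = c6

df26bd787da018bbb2409414864ec6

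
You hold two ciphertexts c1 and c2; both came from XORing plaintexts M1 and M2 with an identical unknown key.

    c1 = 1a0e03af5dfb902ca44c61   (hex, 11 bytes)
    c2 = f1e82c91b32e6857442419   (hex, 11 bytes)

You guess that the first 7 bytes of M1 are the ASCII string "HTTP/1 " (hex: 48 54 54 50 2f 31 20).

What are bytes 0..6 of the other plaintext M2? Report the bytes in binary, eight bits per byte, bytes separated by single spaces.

10100011 10110010 01111011 01101110 11000001 11100100 11011000

First, c1 ⊕ c2 = (M1 ⊕ K) ⊕ (M2 ⊕ K) = M1 ⊕ M2, so the key drops out. Then M2 = (M1 ⊕ M2) ⊕ M1 over the first 7 bytes.
byte 0: (1a XOR f1) XOR 48 = eb XOR 48 = a3
byte 1: (0e XOR e8) XOR 54 = e6 XOR 54 = b2
byte 2: (03 XOR 2c) XOR 54 = 2f XOR 54 = 7b
byte 3: (af XOR 91) XOR 50 = 3e XOR 50 = 6e
byte 4: (5d XOR b3) XOR 2f = ee XOR 2f = c1
byte 5: (fb XOR 2e) XOR 31 = d5 XOR 31 = e4
byte 6: (90 XOR 68) XOR 20 = f8 XOR 20 = d8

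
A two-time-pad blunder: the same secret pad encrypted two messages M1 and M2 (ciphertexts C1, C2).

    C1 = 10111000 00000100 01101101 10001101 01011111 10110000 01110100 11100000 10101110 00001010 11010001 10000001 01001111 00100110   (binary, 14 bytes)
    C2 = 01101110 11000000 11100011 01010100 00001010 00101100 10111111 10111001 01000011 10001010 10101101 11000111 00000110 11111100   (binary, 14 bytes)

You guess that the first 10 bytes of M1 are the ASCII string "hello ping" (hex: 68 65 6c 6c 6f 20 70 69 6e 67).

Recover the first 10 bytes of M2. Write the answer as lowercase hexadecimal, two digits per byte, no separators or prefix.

First, C1 ⊕ C2 = (M1 ⊕ K) ⊕ (M2 ⊕ K) = M1 ⊕ M2, so the key drops out. Then M2 = (M1 ⊕ M2) ⊕ M1 over the first 10 bytes.
byte 0: (b8 ⊕ 6e) ⊕ 68 = d6 ⊕ 68 = be
byte 1: (04 ⊕ c0) ⊕ 65 = c4 ⊕ 65 = a1
byte 2: (6d ⊕ e3) ⊕ 6c = 8e ⊕ 6c = e2
byte 3: (8d ⊕ 54) ⊕ 6c = d9 ⊕ 6c = b5
byte 4: (5f ⊕ 0a) ⊕ 6f = 55 ⊕ 6f = 3a
byte 5: (b0 ⊕ 2c) ⊕ 20 = 9c ⊕ 20 = bc
byte 6: (74 ⊕ bf) ⊕ 70 = cb ⊕ 70 = bb
byte 7: (e0 ⊕ b9) ⊕ 69 = 59 ⊕ 69 = 30
byte 8: (ae ⊕ 43) ⊕ 6e = ed ⊕ 6e = 83
byte 9: (0a ⊕ 8a) ⊕ 67 = 80 ⊕ 67 = e7

bea1e2b53abcbb3083e7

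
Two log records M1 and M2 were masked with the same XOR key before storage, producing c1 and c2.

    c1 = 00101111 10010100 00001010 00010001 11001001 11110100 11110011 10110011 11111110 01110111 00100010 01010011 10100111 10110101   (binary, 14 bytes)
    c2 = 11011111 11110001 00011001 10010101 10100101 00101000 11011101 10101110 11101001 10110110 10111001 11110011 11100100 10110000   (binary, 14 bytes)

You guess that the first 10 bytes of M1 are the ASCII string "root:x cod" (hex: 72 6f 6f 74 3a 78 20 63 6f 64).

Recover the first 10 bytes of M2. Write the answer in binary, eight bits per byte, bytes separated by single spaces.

10000010 00001010 01111100 11110000 01010110 10100100 00001110 01111110 01111000 10100101

First, c1 ⊕ c2 = (M1 ⊕ K) ⊕ (M2 ⊕ K) = M1 ⊕ M2, so the key drops out. Then M2 = (M1 ⊕ M2) ⊕ M1 over the first 10 bytes.
byte 0: (2f xor df) xor 72 = f0 xor 72 = 82
byte 1: (94 xor f1) xor 6f = 65 xor 6f = 0a
byte 2: (0a xor 19) xor 6f = 13 xor 6f = 7c
byte 3: (11 xor 95) xor 74 = 84 xor 74 = f0
byte 4: (c9 xor a5) xor 3a = 6c xor 3a = 56
byte 5: (f4 xor 28) xor 78 = dc xor 78 = a4
byte 6: (f3 xor dd) xor 20 = 2e xor 20 = 0e
byte 7: (b3 xor ae) xor 63 = 1d xor 63 = 7e
byte 8: (fe xor e9) xor 6f = 17 xor 6f = 78
byte 9: (77 xor b6) xor 64 = c1 xor 64 = a5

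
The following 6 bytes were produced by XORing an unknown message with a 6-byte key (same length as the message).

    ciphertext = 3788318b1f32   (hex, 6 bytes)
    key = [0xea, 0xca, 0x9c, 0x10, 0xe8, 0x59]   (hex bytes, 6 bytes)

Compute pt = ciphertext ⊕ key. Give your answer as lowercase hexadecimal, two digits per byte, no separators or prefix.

dd42ad9bf76b

37 ^ ea = dd
88 ^ ca = 42
31 ^ 9c = ad
8b ^ 10 = 9b
1f ^ e8 = f7
32 ^ 59 = 6b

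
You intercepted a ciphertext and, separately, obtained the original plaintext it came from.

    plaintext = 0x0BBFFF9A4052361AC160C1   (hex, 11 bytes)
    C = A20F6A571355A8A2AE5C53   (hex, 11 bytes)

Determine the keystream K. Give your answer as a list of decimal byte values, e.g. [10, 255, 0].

Since C = plaintext ⊕ K, XORing both sides with plaintext gives K = plaintext ⊕ C.
 11 xor 162 = 169
191 xor  15 = 176
255 xor 106 = 149
154 xor  87 = 205
 64 xor  19 =  83
 82 xor  85 =   7
 54 xor 168 = 158
 26 xor 162 = 184
193 xor 174 = 111
 96 xor  92 =  60
193 xor  83 = 146

[169, 176, 149, 205, 83, 7, 158, 184, 111, 60, 146]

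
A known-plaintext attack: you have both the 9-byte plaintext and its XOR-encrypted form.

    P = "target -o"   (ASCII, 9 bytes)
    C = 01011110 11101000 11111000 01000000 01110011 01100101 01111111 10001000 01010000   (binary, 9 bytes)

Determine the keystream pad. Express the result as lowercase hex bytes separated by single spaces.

2a 89 8a 27 16 11 5f a5 3f

Since C = P ⊕ pad, XORing both sides with P gives pad = P ⊕ C.
byte 0: 74 XOR 5e = 2a
byte 1: 61 XOR e8 = 89
byte 2: 72 XOR f8 = 8a
byte 3: 67 XOR 40 = 27
byte 4: 65 XOR 73 = 16
byte 5: 74 XOR 65 = 11
byte 6: 20 XOR 7f = 5f
byte 7: 2d XOR 88 = a5
byte 8: 6f XOR 50 = 3f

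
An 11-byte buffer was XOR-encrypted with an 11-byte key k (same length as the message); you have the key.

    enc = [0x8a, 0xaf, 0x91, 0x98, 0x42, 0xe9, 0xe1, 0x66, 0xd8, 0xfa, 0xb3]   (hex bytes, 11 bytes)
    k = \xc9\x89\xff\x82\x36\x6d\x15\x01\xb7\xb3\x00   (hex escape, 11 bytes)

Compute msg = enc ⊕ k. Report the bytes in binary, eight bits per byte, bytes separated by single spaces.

01000011 00100110 01101110 00011010 01110100 10000100 11110100 01100111 01101111 01001001 10110011

byte 0: 138 xor 201 =  67
byte 1: 175 xor 137 =  38
byte 2: 145 xor 255 = 110
byte 3: 152 xor 130 =  26
byte 4:  66 xor  54 = 116
byte 5: 233 xor 109 = 132
byte 6: 225 xor  21 = 244
byte 7: 102 xor   1 = 103
byte 8: 216 xor 183 = 111
byte 9: 250 xor 179 =  73
byte 10: 179 xor   0 = 179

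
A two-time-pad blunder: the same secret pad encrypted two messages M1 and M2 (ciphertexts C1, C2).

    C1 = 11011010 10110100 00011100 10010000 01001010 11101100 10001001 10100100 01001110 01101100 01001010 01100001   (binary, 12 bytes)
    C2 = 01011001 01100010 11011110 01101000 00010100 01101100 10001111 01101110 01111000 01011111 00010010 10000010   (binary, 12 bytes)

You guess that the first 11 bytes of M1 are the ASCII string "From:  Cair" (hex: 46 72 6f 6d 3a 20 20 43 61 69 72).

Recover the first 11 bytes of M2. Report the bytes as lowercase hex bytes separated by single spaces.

c5 a4 ad 95 64 a0 26 89 57 5a 2a

First, C1 ⊕ C2 = (M1 ⊕ K) ⊕ (M2 ⊕ K) = M1 ⊕ M2, so the key drops out. Then M2 = (M1 ⊕ M2) ⊕ M1 over the first 11 bytes.
byte 0: (da ⊕ 59) ⊕ 46 = 83 ⊕ 46 = c5
byte 1: (b4 ⊕ 62) ⊕ 72 = d6 ⊕ 72 = a4
byte 2: (1c ⊕ de) ⊕ 6f = c2 ⊕ 6f = ad
byte 3: (90 ⊕ 68) ⊕ 6d = f8 ⊕ 6d = 95
byte 4: (4a ⊕ 14) ⊕ 3a = 5e ⊕ 3a = 64
byte 5: (ec ⊕ 6c) ⊕ 20 = 80 ⊕ 20 = a0
byte 6: (89 ⊕ 8f) ⊕ 20 = 06 ⊕ 20 = 26
byte 7: (a4 ⊕ 6e) ⊕ 43 = ca ⊕ 43 = 89
byte 8: (4e ⊕ 78) ⊕ 61 = 36 ⊕ 61 = 57
byte 9: (6c ⊕ 5f) ⊕ 69 = 33 ⊕ 69 = 5a
byte 10: (4a ⊕ 12) ⊕ 72 = 58 ⊕ 72 = 2a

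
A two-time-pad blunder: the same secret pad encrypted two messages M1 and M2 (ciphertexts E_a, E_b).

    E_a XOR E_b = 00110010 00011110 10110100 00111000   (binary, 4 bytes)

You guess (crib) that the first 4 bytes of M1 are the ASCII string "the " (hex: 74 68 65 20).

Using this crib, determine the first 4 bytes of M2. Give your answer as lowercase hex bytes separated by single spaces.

Since E_a ⊕ E_b = M1 ⊕ M2, XORing with the guessed M1 bytes yields the corresponding M2 bytes: M2 = (E_a ⊕ E_b) ⊕ M1.
32 ⊕ 74 = 46
1e ⊕ 68 = 76
b4 ⊕ 65 = d1
38 ⊕ 20 = 18

46 76 d1 18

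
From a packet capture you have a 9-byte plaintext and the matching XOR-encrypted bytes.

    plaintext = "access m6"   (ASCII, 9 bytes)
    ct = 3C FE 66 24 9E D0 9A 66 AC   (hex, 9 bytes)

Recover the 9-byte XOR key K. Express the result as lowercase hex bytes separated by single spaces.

5d 9d 05 41 ed a3 ba 0b 9a

Since ct = plaintext ⊕ K, XORing both sides with plaintext gives K = plaintext ⊕ ct.
61 XOR 3c = 5d
63 XOR fe = 9d
63 XOR 66 = 05
65 XOR 24 = 41
73 XOR 9e = ed
73 XOR d0 = a3
20 XOR 9a = ba
6d XOR 66 = 0b
36 XOR ac = 9a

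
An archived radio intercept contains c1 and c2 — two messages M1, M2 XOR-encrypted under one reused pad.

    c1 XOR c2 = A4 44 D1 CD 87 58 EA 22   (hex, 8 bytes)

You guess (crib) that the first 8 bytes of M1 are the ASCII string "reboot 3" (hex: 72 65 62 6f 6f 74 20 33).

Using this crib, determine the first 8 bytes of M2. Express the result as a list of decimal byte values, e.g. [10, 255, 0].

Since c1 ⊕ c2 = M1 ⊕ M2, XORing with the guessed M1 bytes yields the corresponding M2 bytes: M2 = (c1 ⊕ c2) ⊕ M1.
10100100 xor 01110010 = 11010110
01000100 xor 01100101 = 00100001
11010001 xor 01100010 = 10110011
11001101 xor 01101111 = 10100010
10000111 xor 01101111 = 11101000
01011000 xor 01110100 = 00101100
11101010 xor 00100000 = 11001010
00100010 xor 00110011 = 00010001

[214, 33, 179, 162, 232, 44, 202, 17]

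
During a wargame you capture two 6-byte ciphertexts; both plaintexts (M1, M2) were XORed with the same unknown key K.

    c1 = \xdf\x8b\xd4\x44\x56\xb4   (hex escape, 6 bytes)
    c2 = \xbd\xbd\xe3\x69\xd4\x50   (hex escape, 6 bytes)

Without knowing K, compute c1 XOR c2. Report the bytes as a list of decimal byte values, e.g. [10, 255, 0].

c1 ⊕ c2 = (M1 ⊕ K) ⊕ (M2 ⊕ K) = M1 ⊕ M2 — the shared key cancels under XOR.
223 XOR 189 =  98
139 XOR 189 =  54
212 XOR 227 =  55
 68 XOR 105 =  45
 86 XOR 212 = 130
180 XOR  80 = 228

[98, 54, 55, 45, 130, 228]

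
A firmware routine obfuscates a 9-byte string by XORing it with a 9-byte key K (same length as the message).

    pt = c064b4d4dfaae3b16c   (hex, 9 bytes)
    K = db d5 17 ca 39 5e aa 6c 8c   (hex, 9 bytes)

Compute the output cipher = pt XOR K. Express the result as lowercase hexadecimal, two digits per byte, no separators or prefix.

XOR is its own inverse, so applying the key byte-wise gives the result directly.
c0 xor db = 1b
64 xor d5 = b1
b4 xor 17 = a3
d4 xor ca = 1e
df xor 39 = e6
aa xor 5e = f4
e3 xor aa = 49
b1 xor 6c = dd
6c xor 8c = e0

1bb1a31ee6f449dde0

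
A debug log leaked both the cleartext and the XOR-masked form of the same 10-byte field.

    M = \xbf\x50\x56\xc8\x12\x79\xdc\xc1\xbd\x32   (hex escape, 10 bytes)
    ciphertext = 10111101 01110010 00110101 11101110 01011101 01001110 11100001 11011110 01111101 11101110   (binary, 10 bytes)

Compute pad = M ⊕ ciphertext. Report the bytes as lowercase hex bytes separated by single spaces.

02 22 63 26 4f 37 3d 1f c0 dc

Since ciphertext = M ⊕ pad, XORing both sides with M gives pad = M ⊕ ciphertext.
10111111 ⊕ 10111101 = 00000010
01010000 ⊕ 01110010 = 00100010
01010110 ⊕ 00110101 = 01100011
11001000 ⊕ 11101110 = 00100110
00010010 ⊕ 01011101 = 01001111
01111001 ⊕ 01001110 = 00110111
11011100 ⊕ 11100001 = 00111101
11000001 ⊕ 11011110 = 00011111
10111101 ⊕ 01111101 = 11000000
00110010 ⊕ 11101110 = 11011100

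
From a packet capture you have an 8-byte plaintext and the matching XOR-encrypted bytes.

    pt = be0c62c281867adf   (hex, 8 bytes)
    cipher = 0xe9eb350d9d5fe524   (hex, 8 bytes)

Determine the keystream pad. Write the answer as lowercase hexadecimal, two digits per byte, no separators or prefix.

Since cipher = pt ⊕ pad, XORing both sides with pt gives pad = pt ⊕ cipher.
be ^ e9 = 57
0c ^ eb = e7
62 ^ 35 = 57
c2 ^ 0d = cf
81 ^ 9d = 1c
86 ^ 5f = d9
7a ^ e5 = 9f
df ^ 24 = fb

57e757cf1cd99ffb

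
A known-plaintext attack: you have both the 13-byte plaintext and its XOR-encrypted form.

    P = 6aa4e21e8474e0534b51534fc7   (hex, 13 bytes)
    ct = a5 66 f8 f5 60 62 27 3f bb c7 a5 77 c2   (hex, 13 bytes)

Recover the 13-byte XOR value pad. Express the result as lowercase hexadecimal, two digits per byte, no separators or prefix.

Since ct = P ⊕ pad, XORing both sides with P gives pad = P ⊕ ct.
6a xor a5 = cf
a4 xor 66 = c2
e2 xor f8 = 1a
1e xor f5 = eb
84 xor 60 = e4
74 xor 62 = 16
e0 xor 27 = c7
53 xor 3f = 6c
4b xor bb = f0
51 xor c7 = 96
53 xor a5 = f6
4f xor 77 = 38
c7 xor c2 = 05

cfc21aebe416c76cf096f63805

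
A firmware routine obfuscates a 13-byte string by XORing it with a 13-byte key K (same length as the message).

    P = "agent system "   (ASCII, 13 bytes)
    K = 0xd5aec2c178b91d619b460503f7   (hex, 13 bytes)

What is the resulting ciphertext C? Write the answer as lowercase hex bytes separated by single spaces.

b4 c9 a7 af 0c 99 6e 18 e8 32 60 6e d7

XOR is its own inverse, so applying the key byte-wise gives the result directly.
byte 0: 61 XOR d5 = b4
byte 1: 67 XOR ae = c9
byte 2: 65 XOR c2 = a7
byte 3: 6e XOR c1 = af
byte 4: 74 XOR 78 = 0c
byte 5: 20 XOR b9 = 99
byte 6: 73 XOR 1d = 6e
byte 7: 79 XOR 61 = 18
byte 8: 73 XOR 9b = e8
byte 9: 74 XOR 46 = 32
byte 10: 65 XOR 05 = 60
byte 11: 6d XOR 03 = 6e
byte 12: 20 XOR f7 = d7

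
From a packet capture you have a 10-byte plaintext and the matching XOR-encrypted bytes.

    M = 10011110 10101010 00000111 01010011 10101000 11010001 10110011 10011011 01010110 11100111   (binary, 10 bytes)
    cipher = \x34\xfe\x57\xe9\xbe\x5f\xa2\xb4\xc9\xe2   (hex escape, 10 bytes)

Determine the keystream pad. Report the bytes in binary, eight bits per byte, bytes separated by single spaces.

Since cipher = M ⊕ pad, XORing both sides with M gives pad = M ⊕ cipher.
9e ^ 34 = aa
aa ^ fe = 54
07 ^ 57 = 50
53 ^ e9 = ba
a8 ^ be = 16
d1 ^ 5f = 8e
b3 ^ a2 = 11
9b ^ b4 = 2f
56 ^ c9 = 9f
e7 ^ e2 = 05

10101010 01010100 01010000 10111010 00010110 10001110 00010001 00101111 10011111 00000101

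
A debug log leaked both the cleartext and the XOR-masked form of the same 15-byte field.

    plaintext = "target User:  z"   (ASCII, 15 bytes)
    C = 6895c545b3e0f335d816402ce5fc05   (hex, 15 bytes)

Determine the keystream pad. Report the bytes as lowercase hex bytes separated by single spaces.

Since C = plaintext ⊕ pad, XORing both sides with plaintext gives pad = plaintext ⊕ C.
116 ^ 104 =  28
 97 ^ 149 = 244
114 ^ 197 = 183
103 ^  69 =  34
101 ^ 179 = 214
116 ^ 224 = 148
 32 ^ 243 = 211
 85 ^  53 =  96
115 ^ 216 = 171
101 ^  22 = 115
114 ^  64 =  50
 58 ^  44 =  22
 32 ^ 229 = 197
 32 ^ 252 = 220
122 ^   5 = 127

1c f4 b7 22 d6 94 d3 60 ab 73 32 16 c5 dc 7f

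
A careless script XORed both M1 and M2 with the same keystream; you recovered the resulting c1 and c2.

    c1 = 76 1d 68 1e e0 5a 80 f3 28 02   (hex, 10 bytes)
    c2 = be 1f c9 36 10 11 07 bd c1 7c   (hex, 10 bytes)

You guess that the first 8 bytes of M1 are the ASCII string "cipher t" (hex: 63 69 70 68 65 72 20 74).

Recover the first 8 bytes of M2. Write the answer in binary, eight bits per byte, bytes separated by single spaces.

First, c1 ⊕ c2 = (M1 ⊕ K) ⊕ (M2 ⊕ K) = M1 ⊕ M2, so the key drops out. Then M2 = (M1 ⊕ M2) ⊕ M1 over the first 8 bytes.
byte 0: (76 XOR be) XOR 63 = c8 XOR 63 = ab
byte 1: (1d XOR 1f) XOR 69 = 02 XOR 69 = 6b
byte 2: (68 XOR c9) XOR 70 = a1 XOR 70 = d1
byte 3: (1e XOR 36) XOR 68 = 28 XOR 68 = 40
byte 4: (e0 XOR 10) XOR 65 = f0 XOR 65 = 95
byte 5: (5a XOR 11) XOR 72 = 4b XOR 72 = 39
byte 6: (80 XOR 07) XOR 20 = 87 XOR 20 = a7
byte 7: (f3 XOR bd) XOR 74 = 4e XOR 74 = 3a

10101011 01101011 11010001 01000000 10010101 00111001 10100111 00111010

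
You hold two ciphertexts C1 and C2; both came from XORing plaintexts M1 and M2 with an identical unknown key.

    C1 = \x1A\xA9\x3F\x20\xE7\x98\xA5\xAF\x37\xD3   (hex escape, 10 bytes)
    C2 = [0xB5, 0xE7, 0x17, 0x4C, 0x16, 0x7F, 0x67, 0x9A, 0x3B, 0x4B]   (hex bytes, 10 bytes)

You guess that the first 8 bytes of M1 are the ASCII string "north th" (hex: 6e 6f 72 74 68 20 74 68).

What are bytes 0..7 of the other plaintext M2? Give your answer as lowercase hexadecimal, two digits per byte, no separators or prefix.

c1215a1899c7b65d

First, C1 ⊕ C2 = (M1 ⊕ K) ⊕ (M2 ⊕ K) = M1 ⊕ M2, so the key drops out. Then M2 = (M1 ⊕ M2) ⊕ M1 over the first 8 bytes.
byte 0: (1a XOR b5) XOR 6e = af XOR 6e = c1
byte 1: (a9 XOR e7) XOR 6f = 4e XOR 6f = 21
byte 2: (3f XOR 17) XOR 72 = 28 XOR 72 = 5a
byte 3: (20 XOR 4c) XOR 74 = 6c XOR 74 = 18
byte 4: (e7 XOR 16) XOR 68 = f1 XOR 68 = 99
byte 5: (98 XOR 7f) XOR 20 = e7 XOR 20 = c7
byte 6: (a5 XOR 67) XOR 74 = c2 XOR 74 = b6
byte 7: (af XOR 9a) XOR 68 = 35 XOR 68 = 5d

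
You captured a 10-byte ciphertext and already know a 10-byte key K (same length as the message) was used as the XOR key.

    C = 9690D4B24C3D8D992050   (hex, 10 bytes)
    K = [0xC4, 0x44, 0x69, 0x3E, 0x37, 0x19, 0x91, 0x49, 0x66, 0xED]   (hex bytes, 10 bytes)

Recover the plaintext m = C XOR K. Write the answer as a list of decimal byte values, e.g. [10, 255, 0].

[82, 212, 189, 140, 123, 36, 28, 208, 70, 189]

byte 0: 150 ⊕ 196 =  82
byte 1: 144 ⊕  68 = 212
byte 2: 212 ⊕ 105 = 189
byte 3: 178 ⊕  62 = 140
byte 4:  76 ⊕  55 = 123
byte 5:  61 ⊕  25 =  36
byte 6: 141 ⊕ 145 =  28
byte 7: 153 ⊕  73 = 208
byte 8:  32 ⊕ 102 =  70
byte 9:  80 ⊕ 237 = 189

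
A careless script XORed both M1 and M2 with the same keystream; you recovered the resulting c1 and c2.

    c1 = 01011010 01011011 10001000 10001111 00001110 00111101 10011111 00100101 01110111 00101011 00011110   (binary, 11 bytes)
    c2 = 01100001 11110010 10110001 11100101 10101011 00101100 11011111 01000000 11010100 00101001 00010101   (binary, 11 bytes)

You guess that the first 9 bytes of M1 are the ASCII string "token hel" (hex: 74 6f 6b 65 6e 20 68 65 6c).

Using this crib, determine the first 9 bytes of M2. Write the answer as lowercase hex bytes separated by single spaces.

4f c6 52 0f cb 31 28 00 cf

First, c1 ⊕ c2 = (M1 ⊕ K) ⊕ (M2 ⊕ K) = M1 ⊕ M2, so the key drops out. Then M2 = (M1 ⊕ M2) ⊕ M1 over the first 9 bytes.
byte 0: (5a ⊕ 61) ⊕ 74 = 3b ⊕ 74 = 4f
byte 1: (5b ⊕ f2) ⊕ 6f = a9 ⊕ 6f = c6
byte 2: (88 ⊕ b1) ⊕ 6b = 39 ⊕ 6b = 52
byte 3: (8f ⊕ e5) ⊕ 65 = 6a ⊕ 65 = 0f
byte 4: (0e ⊕ ab) ⊕ 6e = a5 ⊕ 6e = cb
byte 5: (3d ⊕ 2c) ⊕ 20 = 11 ⊕ 20 = 31
byte 6: (9f ⊕ df) ⊕ 68 = 40 ⊕ 68 = 28
byte 7: (25 ⊕ 40) ⊕ 65 = 65 ⊕ 65 = 00
byte 8: (77 ⊕ d4) ⊕ 6c = a3 ⊕ 6c = cf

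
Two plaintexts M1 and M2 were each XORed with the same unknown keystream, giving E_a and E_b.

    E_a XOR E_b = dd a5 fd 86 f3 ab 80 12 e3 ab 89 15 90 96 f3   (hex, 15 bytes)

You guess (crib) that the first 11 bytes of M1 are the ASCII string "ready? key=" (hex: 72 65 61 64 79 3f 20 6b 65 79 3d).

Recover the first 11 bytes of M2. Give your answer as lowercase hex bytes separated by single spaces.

Since E_a ⊕ E_b = M1 ⊕ M2, XORing with the guessed M1 bytes yields the corresponding M2 bytes: M2 = (E_a ⊕ E_b) ⊕ M1.
byte 0: 221 ⊕ 114 = 175
byte 1: 165 ⊕ 101 = 192
byte 2: 253 ⊕  97 = 156
byte 3: 134 ⊕ 100 = 226
byte 4: 243 ⊕ 121 = 138
byte 5: 171 ⊕  63 = 148
byte 6: 128 ⊕  32 = 160
byte 7:  18 ⊕ 107 = 121
byte 8: 227 ⊕ 101 = 134
byte 9: 171 ⊕ 121 = 210
byte 10: 137 ⊕  61 = 180

af c0 9c e2 8a 94 a0 79 86 d2 b4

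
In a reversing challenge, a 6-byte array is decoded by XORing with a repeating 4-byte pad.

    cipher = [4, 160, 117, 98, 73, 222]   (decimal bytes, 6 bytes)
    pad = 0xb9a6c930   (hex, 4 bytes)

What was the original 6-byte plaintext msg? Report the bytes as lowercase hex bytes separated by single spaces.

The 4-byte key repeats, so the effective keystream is b9 a6 c9 30 b9 a6.
byte 0: 00000100 ⊕ 10111001 = 10111101
byte 1: 10100000 ⊕ 10100110 = 00000110
byte 2: 01110101 ⊕ 11001001 = 10111100
byte 3: 01100010 ⊕ 00110000 = 01010010
byte 4: 01001001 ⊕ 10111001 = 11110000
byte 5: 11011110 ⊕ 10100110 = 01111000

bd 06 bc 52 f0 78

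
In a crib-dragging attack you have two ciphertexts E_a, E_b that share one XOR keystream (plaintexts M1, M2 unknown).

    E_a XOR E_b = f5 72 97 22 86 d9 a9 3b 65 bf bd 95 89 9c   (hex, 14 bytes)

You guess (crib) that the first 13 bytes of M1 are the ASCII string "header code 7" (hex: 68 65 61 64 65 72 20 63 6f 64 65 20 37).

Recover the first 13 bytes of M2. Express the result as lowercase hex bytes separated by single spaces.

9d 17 f6 46 e3 ab 89 58 0a db d8 b5 be

Since E_a ⊕ E_b = M1 ⊕ M2, XORing with the guessed M1 bytes yields the corresponding M2 bytes: M2 = (E_a ⊕ E_b) ⊕ M1.
f5 ^ 68 = 9d
72 ^ 65 = 17
97 ^ 61 = f6
22 ^ 64 = 46
86 ^ 65 = e3
d9 ^ 72 = ab
a9 ^ 20 = 89
3b ^ 63 = 58
65 ^ 6f = 0a
bf ^ 64 = db
bd ^ 65 = d8
95 ^ 20 = b5
89 ^ 37 = be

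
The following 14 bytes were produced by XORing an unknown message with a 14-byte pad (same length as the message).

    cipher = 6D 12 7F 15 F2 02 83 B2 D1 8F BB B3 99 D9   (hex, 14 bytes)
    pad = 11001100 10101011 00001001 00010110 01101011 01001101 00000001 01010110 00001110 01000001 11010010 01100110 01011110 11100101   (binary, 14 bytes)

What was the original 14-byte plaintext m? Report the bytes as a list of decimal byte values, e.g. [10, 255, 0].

6d xor cc = a1
12 xor ab = b9
7f xor 09 = 76
15 xor 16 = 03
f2 xor 6b = 99
02 xor 4d = 4f
83 xor 01 = 82
b2 xor 56 = e4
d1 xor 0e = df
8f xor 41 = ce
bb xor d2 = 69
b3 xor 66 = d5
99 xor 5e = c7
d9 xor e5 = 3c

[161, 185, 118, 3, 153, 79, 130, 228, 223, 206, 105, 213, 199, 60]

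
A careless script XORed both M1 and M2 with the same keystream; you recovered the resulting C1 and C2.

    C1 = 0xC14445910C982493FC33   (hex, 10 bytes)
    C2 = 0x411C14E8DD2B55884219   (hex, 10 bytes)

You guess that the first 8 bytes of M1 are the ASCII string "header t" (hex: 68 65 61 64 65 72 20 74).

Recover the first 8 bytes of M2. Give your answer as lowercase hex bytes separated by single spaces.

e8 3d 30 1d b4 c1 51 6f

First, C1 ⊕ C2 = (M1 ⊕ K) ⊕ (M2 ⊕ K) = M1 ⊕ M2, so the key drops out. Then M2 = (M1 ⊕ M2) ⊕ M1 over the first 8 bytes.
byte 0: (c1 ^ 41) ^ 68 = 80 ^ 68 = e8
byte 1: (44 ^ 1c) ^ 65 = 58 ^ 65 = 3d
byte 2: (45 ^ 14) ^ 61 = 51 ^ 61 = 30
byte 3: (91 ^ e8) ^ 64 = 79 ^ 64 = 1d
byte 4: (0c ^ dd) ^ 65 = d1 ^ 65 = b4
byte 5: (98 ^ 2b) ^ 72 = b3 ^ 72 = c1
byte 6: (24 ^ 55) ^ 20 = 71 ^ 20 = 51
byte 7: (93 ^ 88) ^ 74 = 1b ^ 74 = 6f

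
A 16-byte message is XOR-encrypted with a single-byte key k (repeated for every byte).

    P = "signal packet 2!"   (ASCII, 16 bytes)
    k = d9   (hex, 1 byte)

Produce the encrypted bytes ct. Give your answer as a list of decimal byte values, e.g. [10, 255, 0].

[170, 176, 190, 183, 184, 181, 249, 169, 184, 186, 178, 188, 173, 249, 235, 248]

The 1-byte key repeats, so the effective keystream is d9 d9 d9 d9 d9 d9 d9 d9 d9 d9 d9 d9 d9 d9 d9 d9.
byte 0: 01110011 XOR 11011001 = 10101010
byte 1: 01101001 XOR 11011001 = 10110000
byte 2: 01100111 XOR 11011001 = 10111110
byte 3: 01101110 XOR 11011001 = 10110111
byte 4: 01100001 XOR 11011001 = 10111000
byte 5: 01101100 XOR 11011001 = 10110101
byte 6: 00100000 XOR 11011001 = 11111001
byte 7: 01110000 XOR 11011001 = 10101001
byte 8: 01100001 XOR 11011001 = 10111000
byte 9: 01100011 XOR 11011001 = 10111010
byte 10: 01101011 XOR 11011001 = 10110010
byte 11: 01100101 XOR 11011001 = 10111100
byte 12: 01110100 XOR 11011001 = 10101101
byte 13: 00100000 XOR 11011001 = 11111001
byte 14: 00110010 XOR 11011001 = 11101011
byte 15: 00100001 XOR 11011001 = 11111000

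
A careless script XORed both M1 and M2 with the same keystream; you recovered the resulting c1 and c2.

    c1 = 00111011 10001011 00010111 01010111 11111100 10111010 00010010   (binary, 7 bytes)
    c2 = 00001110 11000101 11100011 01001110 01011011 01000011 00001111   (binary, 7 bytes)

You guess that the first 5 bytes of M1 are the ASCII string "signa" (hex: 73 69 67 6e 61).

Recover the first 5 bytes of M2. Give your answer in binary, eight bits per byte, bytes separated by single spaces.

01000110 00100111 10010011 01110111 11000110

First, c1 ⊕ c2 = (M1 ⊕ K) ⊕ (M2 ⊕ K) = M1 ⊕ M2, so the key drops out. Then M2 = (M1 ⊕ M2) ⊕ M1 over the first 5 bytes.
byte 0: (3b xor 0e) xor 73 = 35 xor 73 = 46
byte 1: (8b xor c5) xor 69 = 4e xor 69 = 27
byte 2: (17 xor e3) xor 67 = f4 xor 67 = 93
byte 3: (57 xor 4e) xor 6e = 19 xor 6e = 77
byte 4: (fc xor 5b) xor 61 = a7 xor 61 = c6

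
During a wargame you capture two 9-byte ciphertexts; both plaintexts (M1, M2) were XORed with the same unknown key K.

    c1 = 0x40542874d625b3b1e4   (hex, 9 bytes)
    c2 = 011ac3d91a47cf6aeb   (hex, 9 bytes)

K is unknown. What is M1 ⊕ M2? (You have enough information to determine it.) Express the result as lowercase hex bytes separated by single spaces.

41 4e eb ad cc 62 7c db 0f

c1 ⊕ c2 = (M1 ⊕ K) ⊕ (M2 ⊕ K) = M1 ⊕ M2 — the shared key cancels under XOR.
01000000 ^ 00000001 = 01000001
01010100 ^ 00011010 = 01001110
00101000 ^ 11000011 = 11101011
01110100 ^ 11011001 = 10101101
11010110 ^ 00011010 = 11001100
00100101 ^ 01000111 = 01100010
10110011 ^ 11001111 = 01111100
10110001 ^ 01101010 = 11011011
11100100 ^ 11101011 = 00001111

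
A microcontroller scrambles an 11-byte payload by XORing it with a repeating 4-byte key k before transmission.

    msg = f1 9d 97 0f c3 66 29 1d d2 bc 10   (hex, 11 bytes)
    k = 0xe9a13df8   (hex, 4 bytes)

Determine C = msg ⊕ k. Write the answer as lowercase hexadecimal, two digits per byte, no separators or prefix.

183caaf72ac714e53b1d2d

The 4-byte key repeats, so the effective keystream is e9 a1 3d f8 e9 a1 3d f8 e9 a1 3d.
byte 0: f1 XOR e9 = 18
byte 1: 9d XOR a1 = 3c
byte 2: 97 XOR 3d = aa
byte 3: 0f XOR f8 = f7
byte 4: c3 XOR e9 = 2a
byte 5: 66 XOR a1 = c7
byte 6: 29 XOR 3d = 14
byte 7: 1d XOR f8 = e5
byte 8: d2 XOR e9 = 3b
byte 9: bc XOR a1 = 1d
byte 10: 10 XOR 3d = 2d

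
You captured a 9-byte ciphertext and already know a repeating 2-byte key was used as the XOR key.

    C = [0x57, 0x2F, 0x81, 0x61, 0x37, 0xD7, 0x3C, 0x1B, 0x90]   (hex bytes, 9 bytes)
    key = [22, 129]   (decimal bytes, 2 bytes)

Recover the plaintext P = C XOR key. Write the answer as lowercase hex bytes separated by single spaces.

The 2-byte key repeats, so the effective keystream is 16 81 16 81 16 81 16 81 16.
byte 0: 57 ⊕ 16 = 41
byte 1: 2f ⊕ 81 = ae
byte 2: 81 ⊕ 16 = 97
byte 3: 61 ⊕ 81 = e0
byte 4: 37 ⊕ 16 = 21
byte 5: d7 ⊕ 81 = 56
byte 6: 3c ⊕ 16 = 2a
byte 7: 1b ⊕ 81 = 9a
byte 8: 90 ⊕ 16 = 86

41 ae 97 e0 21 56 2a 9a 86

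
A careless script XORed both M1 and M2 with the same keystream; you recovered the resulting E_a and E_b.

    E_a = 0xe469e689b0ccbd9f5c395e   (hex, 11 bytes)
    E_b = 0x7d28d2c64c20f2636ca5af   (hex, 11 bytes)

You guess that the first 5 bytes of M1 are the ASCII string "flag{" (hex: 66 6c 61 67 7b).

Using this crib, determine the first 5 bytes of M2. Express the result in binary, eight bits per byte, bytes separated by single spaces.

First, E_a ⊕ E_b = (M1 ⊕ K) ⊕ (M2 ⊕ K) = M1 ⊕ M2, so the key drops out. Then M2 = (M1 ⊕ M2) ⊕ M1 over the first 5 bytes.
byte 0: (e4 XOR 7d) XOR 66 = 99 XOR 66 = ff
byte 1: (69 XOR 28) XOR 6c = 41 XOR 6c = 2d
byte 2: (e6 XOR d2) XOR 61 = 34 XOR 61 = 55
byte 3: (89 XOR c6) XOR 67 = 4f XOR 67 = 28
byte 4: (b0 XOR 4c) XOR 7b = fc XOR 7b = 87

11111111 00101101 01010101 00101000 10000111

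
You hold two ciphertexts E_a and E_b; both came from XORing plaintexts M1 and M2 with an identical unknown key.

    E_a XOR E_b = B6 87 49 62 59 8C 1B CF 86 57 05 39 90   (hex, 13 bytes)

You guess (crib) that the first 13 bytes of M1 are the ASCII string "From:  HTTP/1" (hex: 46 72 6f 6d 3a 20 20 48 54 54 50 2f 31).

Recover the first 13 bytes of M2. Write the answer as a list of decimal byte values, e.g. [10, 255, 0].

Since E_a ⊕ E_b = M1 ⊕ M2, XORing with the guessed M1 bytes yields the corresponding M2 bytes: M2 = (E_a ⊕ E_b) ⊕ M1.
byte 0: b6 xor 46 = f0
byte 1: 87 xor 72 = f5
byte 2: 49 xor 6f = 26
byte 3: 62 xor 6d = 0f
byte 4: 59 xor 3a = 63
byte 5: 8c xor 20 = ac
byte 6: 1b xor 20 = 3b
byte 7: cf xor 48 = 87
byte 8: 86 xor 54 = d2
byte 9: 57 xor 54 = 03
byte 10: 05 xor 50 = 55
byte 11: 39 xor 2f = 16
byte 12: 90 xor 31 = a1

[240, 245, 38, 15, 99, 172, 59, 135, 210, 3, 85, 22, 161]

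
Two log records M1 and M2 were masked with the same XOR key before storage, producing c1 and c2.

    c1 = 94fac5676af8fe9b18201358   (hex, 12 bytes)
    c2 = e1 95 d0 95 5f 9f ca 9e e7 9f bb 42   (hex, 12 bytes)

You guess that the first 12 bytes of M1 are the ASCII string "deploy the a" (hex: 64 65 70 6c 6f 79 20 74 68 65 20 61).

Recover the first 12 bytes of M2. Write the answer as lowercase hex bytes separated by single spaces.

First, c1 ⊕ c2 = (M1 ⊕ K) ⊕ (M2 ⊕ K) = M1 ⊕ M2, so the key drops out. Then M2 = (M1 ⊕ M2) ⊕ M1 over the first 12 bytes.
byte 0: (94 ⊕ e1) ⊕ 64 = 75 ⊕ 64 = 11
byte 1: (fa ⊕ 95) ⊕ 65 = 6f ⊕ 65 = 0a
byte 2: (c5 ⊕ d0) ⊕ 70 = 15 ⊕ 70 = 65
byte 3: (67 ⊕ 95) ⊕ 6c = f2 ⊕ 6c = 9e
byte 4: (6a ⊕ 5f) ⊕ 6f = 35 ⊕ 6f = 5a
byte 5: (f8 ⊕ 9f) ⊕ 79 = 67 ⊕ 79 = 1e
byte 6: (fe ⊕ ca) ⊕ 20 = 34 ⊕ 20 = 14
byte 7: (9b ⊕ 9e) ⊕ 74 = 05 ⊕ 74 = 71
byte 8: (18 ⊕ e7) ⊕ 68 = ff ⊕ 68 = 97
byte 9: (20 ⊕ 9f) ⊕ 65 = bf ⊕ 65 = da
byte 10: (13 ⊕ bb) ⊕ 20 = a8 ⊕ 20 = 88
byte 11: (58 ⊕ 42) ⊕ 61 = 1a ⊕ 61 = 7b

11 0a 65 9e 5a 1e 14 71 97 da 88 7b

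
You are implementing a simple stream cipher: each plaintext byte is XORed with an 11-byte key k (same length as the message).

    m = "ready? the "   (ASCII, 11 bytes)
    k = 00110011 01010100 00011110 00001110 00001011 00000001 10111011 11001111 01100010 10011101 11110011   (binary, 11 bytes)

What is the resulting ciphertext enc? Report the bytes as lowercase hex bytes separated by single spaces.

byte 0: 01110010 XOR 00110011 = 01000001
byte 1: 01100101 XOR 01010100 = 00110001
byte 2: 01100001 XOR 00011110 = 01111111
byte 3: 01100100 XOR 00001110 = 01101010
byte 4: 01111001 XOR 00001011 = 01110010
byte 5: 00111111 XOR 00000001 = 00111110
byte 6: 00100000 XOR 10111011 = 10011011
byte 7: 01110100 XOR 11001111 = 10111011
byte 8: 01101000 XOR 01100010 = 00001010
byte 9: 01100101 XOR 10011101 = 11111000
byte 10: 00100000 XOR 11110011 = 11010011

41 31 7f 6a 72 3e 9b bb 0a f8 d3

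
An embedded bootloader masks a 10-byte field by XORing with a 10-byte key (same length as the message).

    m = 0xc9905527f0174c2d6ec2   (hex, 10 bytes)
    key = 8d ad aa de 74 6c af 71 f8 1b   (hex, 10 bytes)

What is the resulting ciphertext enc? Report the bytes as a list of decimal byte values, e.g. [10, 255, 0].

[68, 61, 255, 249, 132, 123, 227, 92, 150, 217]

201 XOR 141 =  68
144 XOR 173 =  61
 85 XOR 170 = 255
 39 XOR 222 = 249
240 XOR 116 = 132
 23 XOR 108 = 123
 76 XOR 175 = 227
 45 XOR 113 =  92
110 XOR 248 = 150
194 XOR  27 = 217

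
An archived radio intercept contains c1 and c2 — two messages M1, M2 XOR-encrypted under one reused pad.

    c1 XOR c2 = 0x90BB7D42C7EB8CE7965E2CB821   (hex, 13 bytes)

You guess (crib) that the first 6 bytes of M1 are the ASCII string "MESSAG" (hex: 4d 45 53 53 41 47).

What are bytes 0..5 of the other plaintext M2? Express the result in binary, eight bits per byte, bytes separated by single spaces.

Since c1 ⊕ c2 = M1 ⊕ M2, XORing with the guessed M1 bytes yields the corresponding M2 bytes: M2 = (c1 ⊕ c2) ⊕ M1.
90 XOR 4d = dd
bb XOR 45 = fe
7d XOR 53 = 2e
42 XOR 53 = 11
c7 XOR 41 = 86
eb XOR 47 = ac

11011101 11111110 00101110 00010001 10000110 10101100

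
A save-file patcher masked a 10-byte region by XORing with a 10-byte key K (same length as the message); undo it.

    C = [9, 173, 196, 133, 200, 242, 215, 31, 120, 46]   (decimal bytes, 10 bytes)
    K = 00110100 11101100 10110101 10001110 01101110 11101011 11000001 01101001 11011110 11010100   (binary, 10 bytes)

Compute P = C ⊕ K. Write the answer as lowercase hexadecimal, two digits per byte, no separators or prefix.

3d41710ba6191676a6fa

XOR is its own inverse, so applying the key byte-wise gives the result directly.
09 XOR 34 = 3d
ad XOR ec = 41
c4 XOR b5 = 71
85 XOR 8e = 0b
c8 XOR 6e = a6
f2 XOR eb = 19
d7 XOR c1 = 16
1f XOR 69 = 76
78 XOR de = a6
2e XOR d4 = fa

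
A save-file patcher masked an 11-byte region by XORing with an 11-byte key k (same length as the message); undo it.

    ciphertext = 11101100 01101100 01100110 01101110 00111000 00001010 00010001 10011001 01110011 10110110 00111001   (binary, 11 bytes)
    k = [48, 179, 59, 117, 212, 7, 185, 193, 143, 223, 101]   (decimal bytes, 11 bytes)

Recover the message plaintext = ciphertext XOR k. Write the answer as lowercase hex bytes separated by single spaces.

dc df 5d 1b ec 0d a8 58 fc 69 5c

XOR is its own inverse, so applying the key byte-wise gives the result directly.
ec ⊕ 30 = dc
6c ⊕ b3 = df
66 ⊕ 3b = 5d
6e ⊕ 75 = 1b
38 ⊕ d4 = ec
0a ⊕ 07 = 0d
11 ⊕ b9 = a8
99 ⊕ c1 = 58
73 ⊕ 8f = fc
b6 ⊕ df = 69
39 ⊕ 65 = 5c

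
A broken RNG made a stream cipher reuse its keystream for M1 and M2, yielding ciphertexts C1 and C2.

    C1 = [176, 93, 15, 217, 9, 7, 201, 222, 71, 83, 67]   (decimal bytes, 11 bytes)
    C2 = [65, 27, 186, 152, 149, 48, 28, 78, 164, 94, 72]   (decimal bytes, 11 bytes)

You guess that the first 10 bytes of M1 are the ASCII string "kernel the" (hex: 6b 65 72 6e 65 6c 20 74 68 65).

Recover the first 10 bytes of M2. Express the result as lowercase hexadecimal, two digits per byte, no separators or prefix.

9a23c72ff95bf5e48b68

First, C1 ⊕ C2 = (M1 ⊕ K) ⊕ (M2 ⊕ K) = M1 ⊕ M2, so the key drops out. Then M2 = (M1 ⊕ M2) ⊕ M1 over the first 10 bytes.
byte 0: (b0 XOR 41) XOR 6b = f1 XOR 6b = 9a
byte 1: (5d XOR 1b) XOR 65 = 46 XOR 65 = 23
byte 2: (0f XOR ba) XOR 72 = b5 XOR 72 = c7
byte 3: (d9 XOR 98) XOR 6e = 41 XOR 6e = 2f
byte 4: (09 XOR 95) XOR 65 = 9c XOR 65 = f9
byte 5: (07 XOR 30) XOR 6c = 37 XOR 6c = 5b
byte 6: (c9 XOR 1c) XOR 20 = d5 XOR 20 = f5
byte 7: (de XOR 4e) XOR 74 = 90 XOR 74 = e4
byte 8: (47 XOR a4) XOR 68 = e3 XOR 68 = 8b
byte 9: (53 XOR 5e) XOR 65 = 0d XOR 65 = 68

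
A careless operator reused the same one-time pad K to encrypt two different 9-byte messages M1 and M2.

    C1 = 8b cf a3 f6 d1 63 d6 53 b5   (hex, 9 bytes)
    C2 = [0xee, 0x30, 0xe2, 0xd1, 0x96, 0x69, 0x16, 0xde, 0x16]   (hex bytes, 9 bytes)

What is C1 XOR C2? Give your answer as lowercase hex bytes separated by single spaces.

65 ff 41 27 47 0a c0 8d a3

C1 ⊕ C2 = (M1 ⊕ K) ⊕ (M2 ⊕ K) = M1 ⊕ M2 — the shared key cancels under XOR.
139 ⊕ 238 = 101
207 ⊕  48 = 255
163 ⊕ 226 =  65
246 ⊕ 209 =  39
209 ⊕ 150 =  71
 99 ⊕ 105 =  10
214 ⊕  22 = 192
 83 ⊕ 222 = 141
181 ⊕  22 = 163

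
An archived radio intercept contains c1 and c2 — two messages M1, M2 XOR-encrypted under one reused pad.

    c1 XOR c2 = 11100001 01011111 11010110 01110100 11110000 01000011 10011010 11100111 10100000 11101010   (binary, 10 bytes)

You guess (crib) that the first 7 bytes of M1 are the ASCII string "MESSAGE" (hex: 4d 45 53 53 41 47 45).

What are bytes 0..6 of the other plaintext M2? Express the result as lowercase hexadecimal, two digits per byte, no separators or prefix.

ac1a8527b104df

Since c1 ⊕ c2 = M1 ⊕ M2, XORing with the guessed M1 bytes yields the corresponding M2 bytes: M2 = (c1 ⊕ c2) ⊕ M1.
byte 0: 225 XOR  77 = 172
byte 1:  95 XOR  69 =  26
byte 2: 214 XOR  83 = 133
byte 3: 116 XOR  83 =  39
byte 4: 240 XOR  65 = 177
byte 5:  67 XOR  71 =   4
byte 6: 154 XOR  69 = 223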